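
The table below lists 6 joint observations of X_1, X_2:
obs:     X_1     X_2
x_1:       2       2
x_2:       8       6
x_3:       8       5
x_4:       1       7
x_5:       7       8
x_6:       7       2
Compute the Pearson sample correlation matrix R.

Step 1 — column means:
  mean(X_1) = (2 + 8 + 8 + 1 + 7 + 7) / 6 = 33/6 = 5.5
  mean(X_2) = (2 + 6 + 5 + 7 + 8 + 2) / 6 = 30/6 = 5

Step 2 — sample variances and covariances s[i,j] = (1/(n-1)) · Σ_k (x_{k,i} - mean_i) · (x_{k,j} - mean_j), with n-1 = 5:
  s[X_1,X_1] = ((-3.5)·(-3.5) + (2.5)·(2.5) + (2.5)·(2.5) + (-4.5)·(-4.5) + (1.5)·(1.5) + (1.5)·(1.5)) / 5 = 49.5/5 = 9.9
  s[X_1,X_2] = ((-3.5)·(-3) + (2.5)·(1) + (2.5)·(0) + (-4.5)·(2) + (1.5)·(3) + (1.5)·(-3)) / 5 = 4/5 = 0.8
  s[X_2,X_2] = ((-3)·(-3) + (1)·(1) + (0)·(0) + (2)·(2) + (3)·(3) + (-3)·(-3)) / 5 = 32/5 = 6.4
  Sample standard deviations s_i = √(s[i,i]):
  s(X_1) = √(9.9) = 3.1464
  s(X_2) = √(6.4) = 2.5298

Step 3 — r_{ij} = s_{ij} / (s_i · s_j):
  r[X_1,X_1] = 1 (diagonal).
  r[X_1,X_2] = 0.8 / (3.1464 · 2.5298) = 0.8 / 7.9599 = 0.1005
  r[X_2,X_2] = 1 (diagonal).

R is symmetric with unit diagonal. Assembling:

R = [[1, 0.1005],
 [0.1005, 1]]


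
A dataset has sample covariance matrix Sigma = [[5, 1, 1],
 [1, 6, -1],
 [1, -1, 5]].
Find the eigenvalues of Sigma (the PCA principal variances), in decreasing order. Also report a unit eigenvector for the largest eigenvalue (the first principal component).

Step 1 — characteristic polynomial p(λ) = det(λI - Sigma) = λ³ - tr·λ² + c_1·λ - det, where tr = trace, c_1 = sum of the principal 2×2 minors, det = det(Sigma):
  tr = 5 + 6 + 5 = 16,
  c_1 = (5·6 - (1)²) + (5·5 - (1)²) + (6·5 - (-1)²) = 29 + 24 + 29 = 82,
  det = 5·(6·5 - (-1)²) - (1)·((1)·5 - (-1)·(1)) + (1)·((1)·(-1) - 6·(1)) = 5·(29) - (1)·(6) + (1)·(-7) = 132.
  So p(λ) = λ³ - 16λ² + 82λ - 132.
Step 2 — look for an integer root (rational root theorem: any rational root is an integer divisor of 132). Testing λ = 6:
  p(6) = 216 - 576 + 492 - 132 = 0  ✓
  Dividing out (λ - 6): p(λ) = (λ - 6)(λ² - 10λ + 22).
Step 3 — remaining eigenvalues from the quadratic λ² - 10λ + 22 = 0:
  Δ = 10² - 4·22 = 100 - 88 = 12,  λ = (10 ± √12)/2 = (10 ± 3.4641)/2 ≈ 6.7321 or 3.2679.
  Sorted: λ_1 = 6.7321,  λ_2 = 6,  λ_3 = 3.2679  (check: sum = 16 = tr ✓).

Step 4 — unit eigenvector for λ_1 ≈ 6.7321: v spans the null space of (Sigma - λ_1 I), whose rows are
  r_1 = (-1.7321, 1, 1),  r_2 = (1, -0.7321, -1),  r_3 = (1, -1, -1.7321).
  v is orthogonal to every row, so take v ∝ r_1 × r_2 = ((1)·(-1) - (1)·(-0.7321), (1)·(1) - (-1.7321)·(-1), (-1.7321)·(-0.7321) - (1)·(1)) ≈ (-0.2679, -0.7321, 0.2679).
  Rescale (multiply by -1 so the first nonzero entry is positive): u = (0.2679, 0.7321, -0.2679).
  ||u|| = √((0.2679)² + (0.7321)² + (-0.2679)²) = √(0.6795) ≈ 0.8243,  v_1 = u/||u|| ≈ (0.3251, 0.8881, -0.3251) (||v_1|| = 1).

λ_1 = 6.7321,  λ_2 = 6,  λ_3 = 3.2679;  v_1 ≈ (0.3251, 0.8881, -0.3251)


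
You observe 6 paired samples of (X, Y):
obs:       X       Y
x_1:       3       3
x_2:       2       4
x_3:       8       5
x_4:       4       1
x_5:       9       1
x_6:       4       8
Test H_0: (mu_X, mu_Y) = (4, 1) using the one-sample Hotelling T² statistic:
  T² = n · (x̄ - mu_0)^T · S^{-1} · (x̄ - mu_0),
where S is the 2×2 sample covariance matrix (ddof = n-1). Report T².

Step 1 — sample mean vector:
  mean(X) = (3 + 2 + 8 + 4 + 9 + 4) / 6 = 30/6 = 5
  mean(Y) = (3 + 4 + 5 + 1 + 1 + 8) / 6 = 22/6 = 3.6667
  x̄ = (5, 3.6667),  deviation x̄ - mu_0 = (5, 3.6667) - (4, 1) = (1, 2.6667).

Step 2 — sample covariance matrix, S[i,j] = (1/(n-1)) · Σ_k (x_{k,i} - mean_i) · (x_{k,j} - mean_j), divisor n-1 = 5:
  S[X,X] = ((-2)·(-2) + (-3)·(-3) + (3)·(3) + (-1)·(-1) + (4)·(4) + (-1)·(-1)) / 5 = 40/5 = 8
  S[X,Y] = ((-2)·(-0.6667) + (-3)·(0.3333) + (3)·(1.3333) + (-1)·(-2.6667) + (4)·(-2.6667) + (-1)·(4.3333)) / 5 = -8/5 = -1.6
  S[Y,Y] = ((-0.6667)·(-0.6667) + (0.3333)·(0.3333) + (1.3333)·(1.3333) + (-2.6667)·(-2.6667) + (-2.6667)·(-2.6667) + (4.3333)·(4.3333)) / 5 = 35.3333/5 = 7.0667
  S = [[8, -1.6],
 [-1.6, 7.0667]].

Step 3 — invert S. det(S) = 8·7.0667 - (-1.6)² = 53.9733.
  S^{-1} = (1/det) · [[d, -b], [-b, a]] = [[0.1309, 0.0296],
 [0.0296, 0.1482]].

Step 4 — quadratic form (x̄ - mu_0)^T · S^{-1} · (x̄ - mu_0):
  S^{-1} · (x̄ - mu_0) = (0.21, 0.4249),
  (x̄ - mu_0)^T · [...] = (1)·(0.21) + (2.6667)·(0.4249) = 1.3431.

Step 5 — scale by n: T² = 6 · 1.3431 = 8.0583.

T² ≈ 8.0583


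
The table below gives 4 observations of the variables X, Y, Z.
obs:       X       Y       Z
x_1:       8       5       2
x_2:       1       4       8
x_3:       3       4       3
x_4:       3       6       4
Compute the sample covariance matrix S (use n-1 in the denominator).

Step 1 — column means:
  mean(X) = (8 + 1 + 3 + 3) / 4 = 15/4 = 3.75
  mean(Y) = (5 + 4 + 4 + 6) / 4 = 19/4 = 4.75
  mean(Z) = (2 + 8 + 3 + 4) / 4 = 17/4 = 4.25

Step 2 — sample covariance S[i,j] = (1/(n-1)) · Σ_k (x_{k,i} - mean_i) · (x_{k,j} - mean_j), with n-1 = 3.
  S[X,X] = ((4.25)·(4.25) + (-2.75)·(-2.75) + (-0.75)·(-0.75) + (-0.75)·(-0.75)) / 3 = 26.75/3 = 8.9167
  S[X,Y] = ((4.25)·(0.25) + (-2.75)·(-0.75) + (-0.75)·(-0.75) + (-0.75)·(1.25)) / 3 = 2.75/3 = 0.9167
  S[X,Z] = ((4.25)·(-2.25) + (-2.75)·(3.75) + (-0.75)·(-1.25) + (-0.75)·(-0.25)) / 3 = -18.75/3 = -6.25
  S[Y,Y] = ((0.25)·(0.25) + (-0.75)·(-0.75) + (-0.75)·(-0.75) + (1.25)·(1.25)) / 3 = 2.75/3 = 0.9167
  S[Y,Z] = ((0.25)·(-2.25) + (-0.75)·(3.75) + (-0.75)·(-1.25) + (1.25)·(-0.25)) / 3 = -2.75/3 = -0.9167
  S[Z,Z] = ((-2.25)·(-2.25) + (3.75)·(3.75) + (-1.25)·(-1.25) + (-0.25)·(-0.25)) / 3 = 20.75/3 = 6.9167

S is symmetric (S[j,i] = S[i,j]). Assembling:

S = [[8.9167, 0.9167, -6.25],
 [0.9167, 0.9167, -0.9167],
 [-6.25, -0.9167, 6.9167]]


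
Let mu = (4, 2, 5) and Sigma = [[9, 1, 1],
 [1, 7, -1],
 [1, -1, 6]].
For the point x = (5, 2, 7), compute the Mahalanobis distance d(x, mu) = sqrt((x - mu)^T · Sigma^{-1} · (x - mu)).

Step 1 — centre the observation: (x - mu) = (1, 0, 2).

Step 2 — invert Sigma (cofactor / det for 3×3, or solve directly):
  Sigma^{-1} = [[0.1158, -0.0198, -0.0226],
 [-0.0198, 0.1497, 0.0282],
 [-0.0226, 0.0282, 0.1751]].

Step 3 — form the quadratic (x - mu)^T · Sigma^{-1} · (x - mu):
  Sigma^{-1} · (x - mu) = (0.0706, 0.0367, 0.3277).
  (x - mu)^T · [Sigma^{-1} · (x - mu)] = (1)·(0.0706) + (0)·(0.0367) + (2)·(0.3277) = 0.726.

Step 4 — take square root: d = √(0.726) ≈ 0.852.

d(x, mu) = √(0.726) ≈ 0.852


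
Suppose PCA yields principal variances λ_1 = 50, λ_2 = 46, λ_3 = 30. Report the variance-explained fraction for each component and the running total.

Step 1 — total variance = trace(Sigma) = Σ λ_i = 50 + 46 + 30 = 126.

Step 2 — fraction explained by component i = λ_i / Σ λ:
  PC1: 50/126 = 0.3968
  PC2: 46/126 = 0.3651
  PC3: 30/126 = 0.2381

Step 3 — cumulative fraction after k components = (λ_1 + ... + λ_k) / Σ λ:
  k = 1: 50/126 = 0.3968
  k = 2: (50 + 46)/126 = 96/126 = 0.7619
  k = 3: (50 + 46 + 30)/126 = 126/126 = 1

Summary (fraction, with percent):

explained: PC1 0.3968 (39.68%), PC2 0.3651 (36.51%), PC3 0.2381 (23.81%);  cumulative: 0.3968, 0.7619, 1


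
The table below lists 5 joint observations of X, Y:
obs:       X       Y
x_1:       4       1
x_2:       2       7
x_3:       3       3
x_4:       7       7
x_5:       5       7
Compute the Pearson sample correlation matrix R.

Step 1 — column means:
  mean(X) = (4 + 2 + 3 + 7 + 5) / 5 = 21/5 = 4.2
  mean(Y) = (1 + 7 + 3 + 7 + 7) / 5 = 25/5 = 5

Step 2 — sample variances and covariances s[i,j] = (1/(n-1)) · Σ_k (x_{k,i} - mean_i) · (x_{k,j} - mean_j), with n-1 = 4:
  s[X,X] = ((-0.2)·(-0.2) + (-2.2)·(-2.2) + (-1.2)·(-1.2) + (2.8)·(2.8) + (0.8)·(0.8)) / 4 = 14.8/4 = 3.7
  s[X,Y] = ((-0.2)·(-4) + (-2.2)·(2) + (-1.2)·(-2) + (2.8)·(2) + (0.8)·(2)) / 4 = 6/4 = 1.5
  s[Y,Y] = ((-4)·(-4) + (2)·(2) + (-2)·(-2) + (2)·(2) + (2)·(2)) / 4 = 32/4 = 8
  Sample standard deviations s_i = √(s[i,i]):
  s(X) = √(3.7) = 1.9235
  s(Y) = √(8) = 2.8284

Step 3 — r_{ij} = s_{ij} / (s_i · s_j):
  r[X,X] = 1 (diagonal).
  r[X,Y] = 1.5 / (1.9235 · 2.8284) = 1.5 / 5.4406 = 0.2757
  r[Y,Y] = 1 (diagonal).

R is symmetric with unit diagonal. Assembling:

R = [[1, 0.2757],
 [0.2757, 1]]


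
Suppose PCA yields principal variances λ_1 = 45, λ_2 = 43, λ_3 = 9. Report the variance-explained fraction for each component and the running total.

Step 1 — total variance = trace(Sigma) = Σ λ_i = 45 + 43 + 9 = 97.

Step 2 — fraction explained by component i = λ_i / Σ λ:
  PC1: 45/97 = 0.4639
  PC2: 43/97 = 0.4433
  PC3: 9/97 = 0.0928

Step 3 — cumulative fraction after k components = (λ_1 + ... + λ_k) / Σ λ:
  k = 1: 45/97 = 0.4639
  k = 2: (45 + 43)/97 = 88/97 = 0.9072
  k = 3: (45 + 43 + 9)/97 = 97/97 = 1

Summary (fraction, with percent):

explained: PC1 0.4639 (46.39%), PC2 0.4433 (44.33%), PC3 0.0928 (9.28%);  cumulative: 0.4639, 0.9072, 1


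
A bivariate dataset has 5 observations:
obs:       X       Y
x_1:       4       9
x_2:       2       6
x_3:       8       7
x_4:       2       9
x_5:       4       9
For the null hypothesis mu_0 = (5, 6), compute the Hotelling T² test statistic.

Step 1 — sample mean vector:
  mean(X) = (4 + 2 + 8 + 2 + 4) / 5 = 20/5 = 4
  mean(Y) = (9 + 6 + 7 + 9 + 9) / 5 = 40/5 = 8
  x̄ = (4, 8),  deviation x̄ - mu_0 = (4, 8) - (5, 6) = (-1, 2).

Step 2 — sample covariance matrix, S[i,j] = (1/(n-1)) · Σ_k (x_{k,i} - mean_i) · (x_{k,j} - mean_j), divisor n-1 = 4:
  S[X,X] = ((0)·(0) + (-2)·(-2) + (4)·(4) + (-2)·(-2) + (0)·(0)) / 4 = 24/4 = 6
  S[X,Y] = ((0)·(1) + (-2)·(-2) + (4)·(-1) + (-2)·(1) + (0)·(1)) / 4 = -2/4 = -0.5
  S[Y,Y] = ((1)·(1) + (-2)·(-2) + (-1)·(-1) + (1)·(1) + (1)·(1)) / 4 = 8/4 = 2
  S = [[6, -0.5],
 [-0.5, 2]].

Step 3 — invert S. det(S) = 6·2 - (-0.5)² = 11.75.
  S^{-1} = (1/det) · [[d, -b], [-b, a]] = [[0.1702, 0.0426],
 [0.0426, 0.5106]].

Step 4 — quadratic form (x̄ - mu_0)^T · S^{-1} · (x̄ - mu_0):
  S^{-1} · (x̄ - mu_0) = (-0.0851, 0.9787),
  (x̄ - mu_0)^T · [...] = (-1)·(-0.0851) + (2)·(0.9787) = 2.0426.

Step 5 — scale by n: T² = 5 · 2.0426 = 10.2128.

T² ≈ 10.2128


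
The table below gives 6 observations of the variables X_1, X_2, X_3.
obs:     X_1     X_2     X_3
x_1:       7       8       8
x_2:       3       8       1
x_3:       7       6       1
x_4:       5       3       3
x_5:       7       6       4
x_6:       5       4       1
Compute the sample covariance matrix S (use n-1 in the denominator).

Step 1 — column means:
  mean(X_1) = (7 + 3 + 7 + 5 + 7 + 5) / 6 = 34/6 = 5.6667
  mean(X_2) = (8 + 8 + 6 + 3 + 6 + 4) / 6 = 35/6 = 5.8333
  mean(X_3) = (8 + 1 + 1 + 3 + 4 + 1) / 6 = 18/6 = 3

Step 2 — sample covariance S[i,j] = (1/(n-1)) · Σ_k (x_{k,i} - mean_i) · (x_{k,j} - mean_j), with n-1 = 5.
  S[X_1,X_1] = ((1.3333)·(1.3333) + (-2.6667)·(-2.6667) + (1.3333)·(1.3333) + (-0.6667)·(-0.6667) + (1.3333)·(1.3333) + (-0.6667)·(-0.6667)) / 5 = 13.3333/5 = 2.6667
  S[X_1,X_2] = ((1.3333)·(2.1667) + (-2.6667)·(2.1667) + (1.3333)·(0.1667) + (-0.6667)·(-2.8333) + (1.3333)·(0.1667) + (-0.6667)·(-1.8333)) / 5 = 0.6667/5 = 0.1333
  S[X_1,X_3] = ((1.3333)·(5) + (-2.6667)·(-2) + (1.3333)·(-2) + (-0.6667)·(0) + (1.3333)·(1) + (-0.6667)·(-2)) / 5 = 12/5 = 2.4
  S[X_2,X_2] = ((2.1667)·(2.1667) + (2.1667)·(2.1667) + (0.1667)·(0.1667) + (-2.8333)·(-2.8333) + (0.1667)·(0.1667) + (-1.8333)·(-1.8333)) / 5 = 20.8333/5 = 4.1667
  S[X_2,X_3] = ((2.1667)·(5) + (2.1667)·(-2) + (0.1667)·(-2) + (-2.8333)·(0) + (0.1667)·(1) + (-1.8333)·(-2)) / 5 = 10/5 = 2
  S[X_3,X_3] = ((5)·(5) + (-2)·(-2) + (-2)·(-2) + (0)·(0) + (1)·(1) + (-2)·(-2)) / 5 = 38/5 = 7.6

S is symmetric (S[j,i] = S[i,j]). Assembling:

S = [[2.6667, 0.1333, 2.4],
 [0.1333, 4.1667, 2],
 [2.4, 2, 7.6]]


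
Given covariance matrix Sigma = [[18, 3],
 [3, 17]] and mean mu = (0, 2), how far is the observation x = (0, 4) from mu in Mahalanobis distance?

Step 1 — centre the observation: (x - mu) = (0, 2).

Step 2 — invert Sigma. det(Sigma) = 18·17 - (3)² = 297.
  Sigma^{-1} = (1/det) · [[d, -b], [-b, a]] = [[0.0572, -0.0101],
 [-0.0101, 0.0606]].

Step 3 — form the quadratic (x - mu)^T · Sigma^{-1} · (x - mu):
  Sigma^{-1} · (x - mu) = (-0.0202, 0.1212).
  (x - mu)^T · [Sigma^{-1} · (x - mu)] = (0)·(-0.0202) + (2)·(0.1212) = 0.2424.

Step 4 — take square root: d = √(0.2424) ≈ 0.4924.

d(x, mu) = √(0.2424) ≈ 0.4924


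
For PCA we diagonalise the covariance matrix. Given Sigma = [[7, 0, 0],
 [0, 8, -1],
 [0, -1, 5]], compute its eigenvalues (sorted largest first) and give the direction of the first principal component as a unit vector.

Step 1 — characteristic polynomial p(λ) = det(λI - Sigma) = λ³ - tr·λ² + c_1·λ - det, where tr = trace, c_1 = sum of the principal 2×2 minors, det = det(Sigma):
  tr = 7 + 8 + 5 = 20,
  c_1 = (7·8 - (0)²) + (7·5 - (0)²) + (8·5 - (-1)²) = 56 + 35 + 39 = 130,
  det = 7·(8·5 - (-1)²) - (0)·((0)·5 - (-1)·(0)) + (0)·((0)·(-1) - 8·(0)) = 7·(39) - (0)·(0) + (0)·(0) = 273.
  So p(λ) = λ³ - 20λ² + 130λ - 273.
Step 2 — look for an integer root (rational root theorem: any rational root is an integer divisor of 273). Testing λ = 7:
  p(7) = 343 - 980 + 910 - 273 = 0  ✓
  Dividing out (λ - 7): p(λ) = (λ - 7)(λ² - 13λ + 39).
Step 3 — remaining eigenvalues from the quadratic λ² - 13λ + 39 = 0:
  Δ = 13² - 4·39 = 169 - 156 = 13,  λ = (13 ± √13)/2 = (13 ± 3.6056)/2 ≈ 8.3028 or 4.6972.
  Sorted: λ_1 = 8.3028,  λ_2 = 7,  λ_3 = 4.6972  (check: sum = 20 = tr ✓).

Step 4 — unit eigenvector for λ_1 ≈ 8.3028: v spans the null space of (Sigma - λ_1 I), whose rows are
  r_1 = (-1.3028, 0, 0),  r_2 = (0, -0.3028, -1),  r_3 = (0, -1, -3.3028).
  v is orthogonal to every row, so take v ∝ r_1 × r_2 = ((0)·(-1) - (0)·(-0.3028), (0)·(0) - (-1.3028)·(-1), (-1.3028)·(-0.3028) - (0)·(0)) ≈ (0, -1.3028, 0.3944).
  Rescale (multiply by -1 so the first nonzero entry is positive): u = (0, 1.3028, -0.3944).
  ||u|| = √((0)² + (1.3028)² + (-0.3944)²) = √(1.8528) ≈ 1.3612,  v_1 = u/||u|| ≈ (0, 0.9571, -0.2898) (||v_1|| = 1).

λ_1 = 8.3028,  λ_2 = 7,  λ_3 = 4.6972;  v_1 ≈ (0, 0.9571, -0.2898)


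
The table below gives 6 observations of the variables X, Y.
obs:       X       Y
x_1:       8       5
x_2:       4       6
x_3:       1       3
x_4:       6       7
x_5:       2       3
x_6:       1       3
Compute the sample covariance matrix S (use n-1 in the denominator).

Step 1 — column means:
  mean(X) = (8 + 4 + 1 + 6 + 2 + 1) / 6 = 22/6 = 3.6667
  mean(Y) = (5 + 6 + 3 + 7 + 3 + 3) / 6 = 27/6 = 4.5

Step 2 — sample covariance S[i,j] = (1/(n-1)) · Σ_k (x_{k,i} - mean_i) · (x_{k,j} - mean_j), with n-1 = 5.
  S[X,X] = ((4.3333)·(4.3333) + (0.3333)·(0.3333) + (-2.6667)·(-2.6667) + (2.3333)·(2.3333) + (-1.6667)·(-1.6667) + (-2.6667)·(-2.6667)) / 5 = 41.3333/5 = 8.2667
  S[X,Y] = ((4.3333)·(0.5) + (0.3333)·(1.5) + (-2.6667)·(-1.5) + (2.3333)·(2.5) + (-1.6667)·(-1.5) + (-2.6667)·(-1.5)) / 5 = 19/5 = 3.8
  S[Y,Y] = ((0.5)·(0.5) + (1.5)·(1.5) + (-1.5)·(-1.5) + (2.5)·(2.5) + (-1.5)·(-1.5) + (-1.5)·(-1.5)) / 5 = 15.5/5 = 3.1

S is symmetric (S[j,i] = S[i,j]). Assembling:

S = [[8.2667, 3.8],
 [3.8, 3.1]]


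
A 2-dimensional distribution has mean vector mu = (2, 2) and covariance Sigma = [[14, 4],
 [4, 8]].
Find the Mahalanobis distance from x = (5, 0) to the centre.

Step 1 — centre the observation: (x - mu) = (3, -2).

Step 2 — invert Sigma. det(Sigma) = 14·8 - (4)² = 96.
  Sigma^{-1} = (1/det) · [[d, -b], [-b, a]] = [[0.0833, -0.0417],
 [-0.0417, 0.1458]].

Step 3 — form the quadratic (x - mu)^T · Sigma^{-1} · (x - mu):
  Sigma^{-1} · (x - mu) = (0.3333, -0.4167).
  (x - mu)^T · [Sigma^{-1} · (x - mu)] = (3)·(0.3333) + (-2)·(-0.4167) = 1.8333.

Step 4 — take square root: d = √(1.8333) ≈ 1.354.

d(x, mu) = √(1.8333) ≈ 1.354


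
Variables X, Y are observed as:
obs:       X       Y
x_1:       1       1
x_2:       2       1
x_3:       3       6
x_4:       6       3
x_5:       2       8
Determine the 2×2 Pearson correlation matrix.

Step 1 — column means:
  mean(X) = (1 + 2 + 3 + 6 + 2) / 5 = 14/5 = 2.8
  mean(Y) = (1 + 1 + 6 + 3 + 8) / 5 = 19/5 = 3.8

Step 2 — sample variances and covariances s[i,j] = (1/(n-1)) · Σ_k (x_{k,i} - mean_i) · (x_{k,j} - mean_j), with n-1 = 4:
  s[X,X] = ((-1.8)·(-1.8) + (-0.8)·(-0.8) + (0.2)·(0.2) + (3.2)·(3.2) + (-0.8)·(-0.8)) / 4 = 14.8/4 = 3.7
  s[X,Y] = ((-1.8)·(-2.8) + (-0.8)·(-2.8) + (0.2)·(2.2) + (3.2)·(-0.8) + (-0.8)·(4.2)) / 4 = 1.8/4 = 0.45
  s[Y,Y] = ((-2.8)·(-2.8) + (-2.8)·(-2.8) + (2.2)·(2.2) + (-0.8)·(-0.8) + (4.2)·(4.2)) / 4 = 38.8/4 = 9.7
  Sample standard deviations s_i = √(s[i,i]):
  s(X) = √(3.7) = 1.9235
  s(Y) = √(9.7) = 3.1145

Step 3 — r_{ij} = s_{ij} / (s_i · s_j):
  r[X,X] = 1 (diagonal).
  r[X,Y] = 0.45 / (1.9235 · 3.1145) = 0.45 / 5.9908 = 0.0751
  r[Y,Y] = 1 (diagonal).

R is symmetric with unit diagonal. Assembling:

R = [[1, 0.0751],
 [0.0751, 1]]


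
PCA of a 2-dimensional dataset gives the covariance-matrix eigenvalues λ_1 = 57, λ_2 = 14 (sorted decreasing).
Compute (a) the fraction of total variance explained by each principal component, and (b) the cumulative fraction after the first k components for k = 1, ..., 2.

Step 1 — total variance = trace(Sigma) = Σ λ_i = 57 + 14 = 71.

Step 2 — fraction explained by component i = λ_i / Σ λ:
  PC1: 57/71 = 0.8028
  PC2: 14/71 = 0.1972

Step 3 — cumulative fraction after k components = (λ_1 + ... + λ_k) / Σ λ:
  k = 1: 57/71 = 0.8028
  k = 2: (57 + 14)/71 = 71/71 = 1

Summary (fraction, with percent):

explained: PC1 0.8028 (80.28%), PC2 0.1972 (19.72%);  cumulative: 0.8028, 1


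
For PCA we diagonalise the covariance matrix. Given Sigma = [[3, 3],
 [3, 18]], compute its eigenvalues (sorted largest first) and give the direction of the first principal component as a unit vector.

Step 1 — characteristic polynomial of 2×2 Sigma:
  det(Sigma - λI) = λ² - trace · λ + det = 0.
  trace = 3 + 18 = 21, det = 3·18 - (3)² = 45.
Step 2 — discriminant:
  Δ = trace² - 4·det = 441 - 180 = 261.
Step 3 — eigenvalues:
  λ = (trace ± √Δ)/2 = (21 ± 16.1555)/2,
  λ_1 = 18.5777,  λ_2 = 2.4223.

Step 4 — unit eigenvector for λ_1: solve (Sigma - λ_1 I)v = 0. First row:
  (3 - 18.5777)·v_x + (3)·v_y = 0, i.e. (-15.5777)·v_x + (3)·v_y = 0,
  so v ∝ (b, λ_1 - a) = (3, 15.5777) = u.
  ||u|| = √((3)² + (15.5777)²) = √(251.6662) ≈ 15.864,
  v_1 = u/||u|| ≈ (0.1891, 0.982) (||v_1|| = 1).

λ_1 = 18.5777,  λ_2 = 2.4223;  v_1 ≈ (0.1891, 0.982)


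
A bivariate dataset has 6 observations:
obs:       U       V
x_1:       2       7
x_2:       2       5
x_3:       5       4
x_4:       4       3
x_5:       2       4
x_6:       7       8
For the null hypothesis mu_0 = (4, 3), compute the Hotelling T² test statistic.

Step 1 — sample mean vector:
  mean(U) = (2 + 2 + 5 + 4 + 2 + 7) / 6 = 22/6 = 3.6667
  mean(V) = (7 + 5 + 4 + 3 + 4 + 8) / 6 = 31/6 = 5.1667
  x̄ = (3.6667, 5.1667),  deviation x̄ - mu_0 = (3.6667, 5.1667) - (4, 3) = (-0.3333, 2.1667).

Step 2 — sample covariance matrix, S[i,j] = (1/(n-1)) · Σ_k (x_{k,i} - mean_i) · (x_{k,j} - mean_j), divisor n-1 = 5:
  S[U,U] = ((-1.6667)·(-1.6667) + (-1.6667)·(-1.6667) + (1.3333)·(1.3333) + (0.3333)·(0.3333) + (-1.6667)·(-1.6667) + (3.3333)·(3.3333)) / 5 = 21.3333/5 = 4.2667
  S[U,V] = ((-1.6667)·(1.8333) + (-1.6667)·(-0.1667) + (1.3333)·(-1.1667) + (0.3333)·(-2.1667) + (-1.6667)·(-1.1667) + (3.3333)·(2.8333)) / 5 = 6.3333/5 = 1.2667
  S[V,V] = ((1.8333)·(1.8333) + (-0.1667)·(-0.1667) + (-1.1667)·(-1.1667) + (-2.1667)·(-2.1667) + (-1.1667)·(-1.1667) + (2.8333)·(2.8333)) / 5 = 18.8333/5 = 3.7667
  S = [[4.2667, 1.2667],
 [1.2667, 3.7667]].

Step 3 — invert S. det(S) = 4.2667·3.7667 - (1.2667)² = 14.4667.
  S^{-1} = (1/det) · [[d, -b], [-b, a]] = [[0.2604, -0.0876],
 [-0.0876, 0.2949]].

Step 4 — quadratic form (x̄ - mu_0)^T · S^{-1} · (x̄ - mu_0):
  S^{-1} · (x̄ - mu_0) = (-0.2765, 0.6682),
  (x̄ - mu_0)^T · [...] = (-0.3333)·(-0.2765) + (2.1667)·(0.6682) = 1.5399.

Step 5 — scale by n: T² = 6 · 1.5399 = 9.2396.

T² ≈ 9.2396


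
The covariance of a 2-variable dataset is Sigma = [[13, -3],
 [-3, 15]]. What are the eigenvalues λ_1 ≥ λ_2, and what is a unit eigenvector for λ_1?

Step 1 — characteristic polynomial of 2×2 Sigma:
  det(Sigma - λI) = λ² - trace · λ + det = 0.
  trace = 13 + 15 = 28, det = 13·15 - (-3)² = 186.
Step 2 — discriminant:
  Δ = trace² - 4·det = 784 - 744 = 40.
Step 3 — eigenvalues:
  λ = (trace ± √Δ)/2 = (28 ± 6.3246)/2,
  λ_1 = 17.1623,  λ_2 = 10.8377.

Step 4 — unit eigenvector for λ_1: solve (Sigma - λ_1 I)v = 0. First row:
  (13 - 17.1623)·v_x + (-3)·v_y = 0, i.e. (-4.1623)·v_x + (-3)·v_y = 0,
  so v ∝ (b, λ_1 - a) = (-3, 4.1623); multiply by -1 so the first entry is positive: u = (3, -4.1623).
  ||u|| = √((3)² + (-4.1623)²) = √(26.3246) ≈ 5.1307,
  v_1 = u/||u|| ≈ (0.5847, -0.8112) (||v_1|| = 1).

λ_1 = 17.1623,  λ_2 = 10.8377;  v_1 ≈ (0.5847, -0.8112)


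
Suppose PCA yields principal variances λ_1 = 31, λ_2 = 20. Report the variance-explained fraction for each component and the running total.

Step 1 — total variance = trace(Sigma) = Σ λ_i = 31 + 20 = 51.

Step 2 — fraction explained by component i = λ_i / Σ λ:
  PC1: 31/51 = 0.6078
  PC2: 20/51 = 0.3922

Step 3 — cumulative fraction after k components = (λ_1 + ... + λ_k) / Σ λ:
  k = 1: 31/51 = 0.6078
  k = 2: (31 + 20)/51 = 51/51 = 1

Summary (fraction, with percent):

explained: PC1 0.6078 (60.78%), PC2 0.3922 (39.22%);  cumulative: 0.6078, 1


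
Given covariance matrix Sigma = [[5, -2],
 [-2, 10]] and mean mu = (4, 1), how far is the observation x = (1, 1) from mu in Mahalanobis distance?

Step 1 — centre the observation: (x - mu) = (-3, 0).

Step 2 — invert Sigma. det(Sigma) = 5·10 - (-2)² = 46.
  Sigma^{-1} = (1/det) · [[d, -b], [-b, a]] = [[0.2174, 0.0435],
 [0.0435, 0.1087]].

Step 3 — form the quadratic (x - mu)^T · Sigma^{-1} · (x - mu):
  Sigma^{-1} · (x - mu) = (-0.6522, -0.1304).
  (x - mu)^T · [Sigma^{-1} · (x - mu)] = (-3)·(-0.6522) + (0)·(-0.1304) = 1.9565.

Step 4 — take square root: d = √(1.9565) ≈ 1.3988.

d(x, mu) = √(1.9565) ≈ 1.3988


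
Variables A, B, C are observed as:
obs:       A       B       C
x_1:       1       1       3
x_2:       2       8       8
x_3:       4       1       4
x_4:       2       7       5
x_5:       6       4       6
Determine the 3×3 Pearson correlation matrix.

Step 1 — column means:
  mean(A) = (1 + 2 + 4 + 2 + 6) / 5 = 15/5 = 3
  mean(B) = (1 + 8 + 1 + 7 + 4) / 5 = 21/5 = 4.2
  mean(C) = (3 + 8 + 4 + 5 + 6) / 5 = 26/5 = 5.2

Step 2 — sample variances and covariances s[i,j] = (1/(n-1)) · Σ_k (x_{k,i} - mean_i) · (x_{k,j} - mean_j), with n-1 = 4:
  s[A,A] = ((-2)·(-2) + (-1)·(-1) + (1)·(1) + (-1)·(-1) + (3)·(3)) / 4 = 16/4 = 4
  s[A,B] = ((-2)·(-3.2) + (-1)·(3.8) + (1)·(-3.2) + (-1)·(2.8) + (3)·(-0.2)) / 4 = -4/4 = -1
  s[A,C] = ((-2)·(-2.2) + (-1)·(2.8) + (1)·(-1.2) + (-1)·(-0.2) + (3)·(0.8)) / 4 = 3/4 = 0.75
  s[B,B] = ((-3.2)·(-3.2) + (3.8)·(3.8) + (-3.2)·(-3.2) + (2.8)·(2.8) + (-0.2)·(-0.2)) / 4 = 42.8/4 = 10.7
  s[B,C] = ((-3.2)·(-2.2) + (3.8)·(2.8) + (-3.2)·(-1.2) + (2.8)·(-0.2) + (-0.2)·(0.8)) / 4 = 20.8/4 = 5.2
  s[C,C] = ((-2.2)·(-2.2) + (2.8)·(2.8) + (-1.2)·(-1.2) + (-0.2)·(-0.2) + (0.8)·(0.8)) / 4 = 14.8/4 = 3.7
  Sample standard deviations s_i = √(s[i,i]):
  s(A) = √(4) = 2
  s(B) = √(10.7) = 3.2711
  s(C) = √(3.7) = 1.9235

Step 3 — r_{ij} = s_{ij} / (s_i · s_j):
  r[A,A] = 1 (diagonal).
  r[A,B] = -1 / (2 · 3.2711) = -1 / 6.5422 = -0.1529
  r[A,C] = 0.75 / (2 · 1.9235) = 0.75 / 3.8471 = 0.195
  r[B,B] = 1 (diagonal).
  r[B,C] = 5.2 / (3.2711 · 1.9235) = 5.2 / 6.2921 = 0.8264
  r[C,C] = 1 (diagonal).

R is symmetric with unit diagonal. Assembling:

R = [[1, -0.1529, 0.195],
 [-0.1529, 1, 0.8264],
 [0.195, 0.8264, 1]]


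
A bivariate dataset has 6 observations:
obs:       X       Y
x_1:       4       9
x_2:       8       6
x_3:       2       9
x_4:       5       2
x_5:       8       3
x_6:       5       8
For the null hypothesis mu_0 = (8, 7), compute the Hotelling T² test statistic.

Step 1 — sample mean vector:
  mean(X) = (4 + 8 + 2 + 5 + 8 + 5) / 6 = 32/6 = 5.3333
  mean(Y) = (9 + 6 + 9 + 2 + 3 + 8) / 6 = 37/6 = 6.1667
  x̄ = (5.3333, 6.1667),  deviation x̄ - mu_0 = (5.3333, 6.1667) - (8, 7) = (-2.6667, -0.8333).

Step 2 — sample covariance matrix, S[i,j] = (1/(n-1)) · Σ_k (x_{k,i} - mean_i) · (x_{k,j} - mean_j), divisor n-1 = 5:
  S[X,X] = ((-1.3333)·(-1.3333) + (2.6667)·(2.6667) + (-3.3333)·(-3.3333) + (-0.3333)·(-0.3333) + (2.6667)·(2.6667) + (-0.3333)·(-0.3333)) / 5 = 27.3333/5 = 5.4667
  S[X,Y] = ((-1.3333)·(2.8333) + (2.6667)·(-0.1667) + (-3.3333)·(2.8333) + (-0.3333)·(-4.1667) + (2.6667)·(-3.1667) + (-0.3333)·(1.8333)) / 5 = -21.3333/5 = -4.2667
  S[Y,Y] = ((2.8333)·(2.8333) + (-0.1667)·(-0.1667) + (2.8333)·(2.8333) + (-4.1667)·(-4.1667) + (-3.1667)·(-3.1667) + (1.8333)·(1.8333)) / 5 = 46.8333/5 = 9.3667
  S = [[5.4667, -4.2667],
 [-4.2667, 9.3667]].

Step 3 — invert S. det(S) = 5.4667·9.3667 - (-4.2667)² = 33.
  S^{-1} = (1/det) · [[d, -b], [-b, a]] = [[0.2838, 0.1293],
 [0.1293, 0.1657]].

Step 4 — quadratic form (x̄ - mu_0)^T · S^{-1} · (x̄ - mu_0):
  S^{-1} · (x̄ - mu_0) = (-0.8646, -0.4828),
  (x̄ - mu_0)^T · [...] = (-2.6667)·(-0.8646) + (-0.8333)·(-0.4828) = 2.7081.

Step 5 — scale by n: T² = 6 · 2.7081 = 16.2485.

T² ≈ 16.2485


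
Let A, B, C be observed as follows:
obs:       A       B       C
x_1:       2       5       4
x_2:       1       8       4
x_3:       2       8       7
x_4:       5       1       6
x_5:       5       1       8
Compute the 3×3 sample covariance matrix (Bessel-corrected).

Step 1 — column means:
  mean(A) = (2 + 1 + 2 + 5 + 5) / 5 = 15/5 = 3
  mean(B) = (5 + 8 + 8 + 1 + 1) / 5 = 23/5 = 4.6
  mean(C) = (4 + 4 + 7 + 6 + 8) / 5 = 29/5 = 5.8

Step 2 — sample covariance S[i,j] = (1/(n-1)) · Σ_k (x_{k,i} - mean_i) · (x_{k,j} - mean_j), with n-1 = 4.
  S[A,A] = ((-1)·(-1) + (-2)·(-2) + (-1)·(-1) + (2)·(2) + (2)·(2)) / 4 = 14/4 = 3.5
  S[A,B] = ((-1)·(0.4) + (-2)·(3.4) + (-1)·(3.4) + (2)·(-3.6) + (2)·(-3.6)) / 4 = -25/4 = -6.25
  S[A,C] = ((-1)·(-1.8) + (-2)·(-1.8) + (-1)·(1.2) + (2)·(0.2) + (2)·(2.2)) / 4 = 9/4 = 2.25
  S[B,B] = ((0.4)·(0.4) + (3.4)·(3.4) + (3.4)·(3.4) + (-3.6)·(-3.6) + (-3.6)·(-3.6)) / 4 = 49.2/4 = 12.3
  S[B,C] = ((0.4)·(-1.8) + (3.4)·(-1.8) + (3.4)·(1.2) + (-3.6)·(0.2) + (-3.6)·(2.2)) / 4 = -11.4/4 = -2.85
  S[C,C] = ((-1.8)·(-1.8) + (-1.8)·(-1.8) + (1.2)·(1.2) + (0.2)·(0.2) + (2.2)·(2.2)) / 4 = 12.8/4 = 3.2

S is symmetric (S[j,i] = S[i,j]). Assembling:

S = [[3.5, -6.25, 2.25],
 [-6.25, 12.3, -2.85],
 [2.25, -2.85, 3.2]]


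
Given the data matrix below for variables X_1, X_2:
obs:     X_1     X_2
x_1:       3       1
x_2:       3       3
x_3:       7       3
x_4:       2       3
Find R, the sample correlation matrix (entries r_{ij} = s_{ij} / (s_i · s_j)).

Step 1 — column means:
  mean(X_1) = (3 + 3 + 7 + 2) / 4 = 15/4 = 3.75
  mean(X_2) = (1 + 3 + 3 + 3) / 4 = 10/4 = 2.5

Step 2 — sample variances and covariances s[i,j] = (1/(n-1)) · Σ_k (x_{k,i} - mean_i) · (x_{k,j} - mean_j), with n-1 = 3:
  s[X_1,X_1] = ((-0.75)·(-0.75) + (-0.75)·(-0.75) + (3.25)·(3.25) + (-1.75)·(-1.75)) / 3 = 14.75/3 = 4.9167
  s[X_1,X_2] = ((-0.75)·(-1.5) + (-0.75)·(0.5) + (3.25)·(0.5) + (-1.75)·(0.5)) / 3 = 1.5/3 = 0.5
  s[X_2,X_2] = ((-1.5)·(-1.5) + (0.5)·(0.5) + (0.5)·(0.5) + (0.5)·(0.5)) / 3 = 3/3 = 1
  Sample standard deviations s_i = √(s[i,i]):
  s(X_1) = √(4.9167) = 2.2174
  s(X_2) = √(1) = 1

Step 3 — r_{ij} = s_{ij} / (s_i · s_j):
  r[X_1,X_1] = 1 (diagonal).
  r[X_1,X_2] = 0.5 / (2.2174 · 1) = 0.5 / 2.2174 = 0.2255
  r[X_2,X_2] = 1 (diagonal).

R is symmetric with unit diagonal. Assembling:

R = [[1, 0.2255],
 [0.2255, 1]]


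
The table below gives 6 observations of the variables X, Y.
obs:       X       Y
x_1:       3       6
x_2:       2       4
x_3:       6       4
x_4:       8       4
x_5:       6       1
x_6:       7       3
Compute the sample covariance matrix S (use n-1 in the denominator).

Step 1 — column means:
  mean(X) = (3 + 2 + 6 + 8 + 6 + 7) / 6 = 32/6 = 5.3333
  mean(Y) = (6 + 4 + 4 + 4 + 1 + 3) / 6 = 22/6 = 3.6667

Step 2 — sample covariance S[i,j] = (1/(n-1)) · Σ_k (x_{k,i} - mean_i) · (x_{k,j} - mean_j), with n-1 = 5.
  S[X,X] = ((-2.3333)·(-2.3333) + (-3.3333)·(-3.3333) + (0.6667)·(0.6667) + (2.6667)·(2.6667) + (0.6667)·(0.6667) + (1.6667)·(1.6667)) / 5 = 27.3333/5 = 5.4667
  S[X,Y] = ((-2.3333)·(2.3333) + (-3.3333)·(0.3333) + (0.6667)·(0.3333) + (2.6667)·(0.3333) + (0.6667)·(-2.6667) + (1.6667)·(-0.6667)) / 5 = -8.3333/5 = -1.6667
  S[Y,Y] = ((2.3333)·(2.3333) + (0.3333)·(0.3333) + (0.3333)·(0.3333) + (0.3333)·(0.3333) + (-2.6667)·(-2.6667) + (-0.6667)·(-0.6667)) / 5 = 13.3333/5 = 2.6667

S is symmetric (S[j,i] = S[i,j]). Assembling:

S = [[5.4667, -1.6667],
 [-1.6667, 2.6667]]


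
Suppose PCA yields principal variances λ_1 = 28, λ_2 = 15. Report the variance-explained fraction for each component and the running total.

Step 1 — total variance = trace(Sigma) = Σ λ_i = 28 + 15 = 43.

Step 2 — fraction explained by component i = λ_i / Σ λ:
  PC1: 28/43 = 0.6512
  PC2: 15/43 = 0.3488

Step 3 — cumulative fraction after k components = (λ_1 + ... + λ_k) / Σ λ:
  k = 1: 28/43 = 0.6512
  k = 2: (28 + 15)/43 = 43/43 = 1

Summary (fraction, with percent):

explained: PC1 0.6512 (65.12%), PC2 0.3488 (34.88%);  cumulative: 0.6512, 1


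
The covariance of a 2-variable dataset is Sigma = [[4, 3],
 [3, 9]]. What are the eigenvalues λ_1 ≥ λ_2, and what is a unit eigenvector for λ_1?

Step 1 — characteristic polynomial of 2×2 Sigma:
  det(Sigma - λI) = λ² - trace · λ + det = 0.
  trace = 4 + 9 = 13, det = 4·9 - (3)² = 27.
Step 2 — discriminant:
  Δ = trace² - 4·det = 169 - 108 = 61.
Step 3 — eigenvalues:
  λ = (trace ± √Δ)/2 = (13 ± 7.8102)/2,
  λ_1 = 10.4051,  λ_2 = 2.5949.

Step 4 — unit eigenvector for λ_1: solve (Sigma - λ_1 I)v = 0. First row:
  (4 - 10.4051)·v_x + (3)·v_y = 0, i.e. (-6.4051)·v_x + (3)·v_y = 0,
  so v ∝ (b, λ_1 - a) = (3, 6.4051) = u.
  ||u|| = √((3)² + (6.4051)²) = √(50.0256) ≈ 7.0729,
  v_1 = u/||u|| ≈ (0.4242, 0.9056) (||v_1|| = 1).

λ_1 = 10.4051,  λ_2 = 2.5949;  v_1 ≈ (0.4242, 0.9056)


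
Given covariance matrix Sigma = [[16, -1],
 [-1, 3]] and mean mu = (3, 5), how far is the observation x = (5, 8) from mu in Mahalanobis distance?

Step 1 — centre the observation: (x - mu) = (2, 3).

Step 2 — invert Sigma. det(Sigma) = 16·3 - (-1)² = 47.
  Sigma^{-1} = (1/det) · [[d, -b], [-b, a]] = [[0.0638, 0.0213],
 [0.0213, 0.3404]].

Step 3 — form the quadratic (x - mu)^T · Sigma^{-1} · (x - mu):
  Sigma^{-1} · (x - mu) = (0.1915, 1.0638).
  (x - mu)^T · [Sigma^{-1} · (x - mu)] = (2)·(0.1915) + (3)·(1.0638) = 3.5745.

Step 4 — take square root: d = √(3.5745) ≈ 1.8906.

d(x, mu) = √(3.5745) ≈ 1.8906


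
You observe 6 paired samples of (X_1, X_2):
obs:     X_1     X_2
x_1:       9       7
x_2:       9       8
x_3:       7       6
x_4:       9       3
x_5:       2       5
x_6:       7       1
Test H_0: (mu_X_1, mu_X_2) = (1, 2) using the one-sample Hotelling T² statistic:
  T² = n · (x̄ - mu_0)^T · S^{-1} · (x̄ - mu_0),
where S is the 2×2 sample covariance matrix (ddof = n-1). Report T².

Step 1 — sample mean vector:
  mean(X_1) = (9 + 9 + 7 + 9 + 2 + 7) / 6 = 43/6 = 7.1667
  mean(X_2) = (7 + 8 + 6 + 3 + 5 + 1) / 6 = 30/6 = 5
  x̄ = (7.1667, 5),  deviation x̄ - mu_0 = (7.1667, 5) - (1, 2) = (6.1667, 3).

Step 2 — sample covariance matrix, S[i,j] = (1/(n-1)) · Σ_k (x_{k,i} - mean_i) · (x_{k,j} - mean_j), divisor n-1 = 5:
  S[X_1,X_1] = ((1.8333)·(1.8333) + (1.8333)·(1.8333) + (-0.1667)·(-0.1667) + (1.8333)·(1.8333) + (-5.1667)·(-5.1667) + (-0.1667)·(-0.1667)) / 5 = 36.8333/5 = 7.3667
  S[X_1,X_2] = ((1.8333)·(2) + (1.8333)·(3) + (-0.1667)·(1) + (1.8333)·(-2) + (-5.1667)·(0) + (-0.1667)·(-4)) / 5 = 6/5 = 1.2
  S[X_2,X_2] = ((2)·(2) + (3)·(3) + (1)·(1) + (-2)·(-2) + (0)·(0) + (-4)·(-4)) / 5 = 34/5 = 6.8
  S = [[7.3667, 1.2],
 [1.2, 6.8]].

Step 3 — invert S. det(S) = 7.3667·6.8 - (1.2)² = 48.6533.
  S^{-1} = (1/det) · [[d, -b], [-b, a]] = [[0.1398, -0.0247],
 [-0.0247, 0.1514]].

Step 4 — quadratic form (x̄ - mu_0)^T · S^{-1} · (x̄ - mu_0):
  S^{-1} · (x̄ - mu_0) = (0.7879, 0.3021),
  (x̄ - mu_0)^T · [...] = (6.1667)·(0.7879) + (3)·(0.3021) = 5.765.

Step 5 — scale by n: T² = 6 · 5.765 = 34.5903.

T² ≈ 34.5903


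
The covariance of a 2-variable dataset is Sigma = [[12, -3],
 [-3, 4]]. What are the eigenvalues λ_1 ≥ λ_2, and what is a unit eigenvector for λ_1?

Step 1 — characteristic polynomial of 2×2 Sigma:
  det(Sigma - λI) = λ² - trace · λ + det = 0.
  trace = 12 + 4 = 16, det = 12·4 - (-3)² = 39.
Step 2 — discriminant:
  Δ = trace² - 4·det = 256 - 156 = 100.
Step 3 — eigenvalues:
  λ = (trace ± √Δ)/2 = (16 ± 10)/2,
  λ_1 = 13,  λ_2 = 3.

Step 4 — unit eigenvector for λ_1: solve (Sigma - λ_1 I)v = 0. First row:
  (12 - 13)·v_x + (-3)·v_y = 0, i.e. (-1)·v_x + (-3)·v_y = 0,
  so v ∝ (b, λ_1 - a) = (-3, 1); multiply by -1 so the first entry is positive: u = (3, -1).
  ||u|| = √((3)² + (-1)²) = √(10) ≈ 3.1623,
  v_1 = u/||u|| ≈ (0.9487, -0.3162) (||v_1|| = 1).

λ_1 = 13,  λ_2 = 3;  v_1 ≈ (0.9487, -0.3162)


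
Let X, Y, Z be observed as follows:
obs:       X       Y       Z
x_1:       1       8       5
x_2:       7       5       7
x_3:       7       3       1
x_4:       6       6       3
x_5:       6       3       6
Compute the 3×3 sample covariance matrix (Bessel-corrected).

Step 1 — column means:
  mean(X) = (1 + 7 + 7 + 6 + 6) / 5 = 27/5 = 5.4
  mean(Y) = (8 + 5 + 3 + 6 + 3) / 5 = 25/5 = 5
  mean(Z) = (5 + 7 + 1 + 3 + 6) / 5 = 22/5 = 4.4

Step 2 — sample covariance S[i,j] = (1/(n-1)) · Σ_k (x_{k,i} - mean_i) · (x_{k,j} - mean_j), with n-1 = 4.
  S[X,X] = ((-4.4)·(-4.4) + (1.6)·(1.6) + (1.6)·(1.6) + (0.6)·(0.6) + (0.6)·(0.6)) / 4 = 25.2/4 = 6.3
  S[X,Y] = ((-4.4)·(3) + (1.6)·(0) + (1.6)·(-2) + (0.6)·(1) + (0.6)·(-2)) / 4 = -17/4 = -4.25
  S[X,Z] = ((-4.4)·(0.6) + (1.6)·(2.6) + (1.6)·(-3.4) + (0.6)·(-1.4) + (0.6)·(1.6)) / 4 = -3.8/4 = -0.95
  S[Y,Y] = ((3)·(3) + (0)·(0) + (-2)·(-2) + (1)·(1) + (-2)·(-2)) / 4 = 18/4 = 4.5
  S[Y,Z] = ((3)·(0.6) + (0)·(2.6) + (-2)·(-3.4) + (1)·(-1.4) + (-2)·(1.6)) / 4 = 4/4 = 1
  S[Z,Z] = ((0.6)·(0.6) + (2.6)·(2.6) + (-3.4)·(-3.4) + (-1.4)·(-1.4) + (1.6)·(1.6)) / 4 = 23.2/4 = 5.8

S is symmetric (S[j,i] = S[i,j]). Assembling:

S = [[6.3, -4.25, -0.95],
 [-4.25, 4.5, 1],
 [-0.95, 1, 5.8]]


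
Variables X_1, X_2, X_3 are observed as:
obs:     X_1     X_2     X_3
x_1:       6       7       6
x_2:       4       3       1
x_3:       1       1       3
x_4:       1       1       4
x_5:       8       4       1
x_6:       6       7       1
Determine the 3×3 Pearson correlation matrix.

Step 1 — column means:
  mean(X_1) = (6 + 4 + 1 + 1 + 8 + 6) / 6 = 26/6 = 4.3333
  mean(X_2) = (7 + 3 + 1 + 1 + 4 + 7) / 6 = 23/6 = 3.8333
  mean(X_3) = (6 + 1 + 3 + 4 + 1 + 1) / 6 = 16/6 = 2.6667

Step 2 — sample variances and covariances s[i,j] = (1/(n-1)) · Σ_k (x_{k,i} - mean_i) · (x_{k,j} - mean_j), with n-1 = 5:
  s[X_1,X_1] = ((1.6667)·(1.6667) + (-0.3333)·(-0.3333) + (-3.3333)·(-3.3333) + (-3.3333)·(-3.3333) + (3.6667)·(3.6667) + (1.6667)·(1.6667)) / 5 = 41.3333/5 = 8.2667
  s[X_1,X_2] = ((1.6667)·(3.1667) + (-0.3333)·(-0.8333) + (-3.3333)·(-2.8333) + (-3.3333)·(-2.8333) + (3.6667)·(0.1667) + (1.6667)·(3.1667)) / 5 = 30.3333/5 = 6.0667
  s[X_1,X_3] = ((1.6667)·(3.3333) + (-0.3333)·(-1.6667) + (-3.3333)·(0.3333) + (-3.3333)·(1.3333) + (3.6667)·(-1.6667) + (1.6667)·(-1.6667)) / 5 = -8.3333/5 = -1.6667
  s[X_2,X_2] = ((3.1667)·(3.1667) + (-0.8333)·(-0.8333) + (-2.8333)·(-2.8333) + (-2.8333)·(-2.8333) + (0.1667)·(0.1667) + (3.1667)·(3.1667)) / 5 = 36.8333/5 = 7.3667
  s[X_2,X_3] = ((3.1667)·(3.3333) + (-0.8333)·(-1.6667) + (-2.8333)·(0.3333) + (-2.8333)·(1.3333) + (0.1667)·(-1.6667) + (3.1667)·(-1.6667)) / 5 = 1.6667/5 = 0.3333
  s[X_3,X_3] = ((3.3333)·(3.3333) + (-1.6667)·(-1.6667) + (0.3333)·(0.3333) + (1.3333)·(1.3333) + (-1.6667)·(-1.6667) + (-1.6667)·(-1.6667)) / 5 = 21.3333/5 = 4.2667
  Sample standard deviations s_i = √(s[i,i]):
  s(X_1) = √(8.2667) = 2.8752
  s(X_2) = √(7.3667) = 2.7142
  s(X_3) = √(4.2667) = 2.0656

Step 3 — r_{ij} = s_{ij} / (s_i · s_j):
  r[X_1,X_1] = 1 (diagonal).
  r[X_1,X_2] = 6.0667 / (2.8752 · 2.7142) = 6.0667 / 7.8037 = 0.7774
  r[X_1,X_3] = -1.6667 / (2.8752 · 2.0656) = -1.6667 / 5.9389 = -0.2806
  r[X_2,X_2] = 1 (diagonal).
  r[X_2,X_3] = 0.3333 / (2.7142 · 2.0656) = 0.3333 / 5.6063 = 0.0595
  r[X_3,X_3] = 1 (diagonal).

R is symmetric with unit diagonal. Assembling:

R = [[1, 0.7774, -0.2806],
 [0.7774, 1, 0.0595],
 [-0.2806, 0.0595, 1]]


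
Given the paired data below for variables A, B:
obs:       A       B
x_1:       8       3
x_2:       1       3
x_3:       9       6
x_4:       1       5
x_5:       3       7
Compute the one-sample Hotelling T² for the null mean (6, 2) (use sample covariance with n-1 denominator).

Step 1 — sample mean vector:
  mean(A) = (8 + 1 + 9 + 1 + 3) / 5 = 22/5 = 4.4
  mean(B) = (3 + 3 + 6 + 5 + 7) / 5 = 24/5 = 4.8
  x̄ = (4.4, 4.8),  deviation x̄ - mu_0 = (4.4, 4.8) - (6, 2) = (-1.6, 2.8).

Step 2 — sample covariance matrix, S[i,j] = (1/(n-1)) · Σ_k (x_{k,i} - mean_i) · (x_{k,j} - mean_j), divisor n-1 = 4:
  S[A,A] = ((3.6)·(3.6) + (-3.4)·(-3.4) + (4.6)·(4.6) + (-3.4)·(-3.4) + (-1.4)·(-1.4)) / 4 = 59.2/4 = 14.8
  S[A,B] = ((3.6)·(-1.8) + (-3.4)·(-1.8) + (4.6)·(1.2) + (-3.4)·(0.2) + (-1.4)·(2.2)) / 4 = 1.4/4 = 0.35
  S[B,B] = ((-1.8)·(-1.8) + (-1.8)·(-1.8) + (1.2)·(1.2) + (0.2)·(0.2) + (2.2)·(2.2)) / 4 = 12.8/4 = 3.2
  S = [[14.8, 0.35],
 [0.35, 3.2]].

Step 3 — invert S. det(S) = 14.8·3.2 - (0.35)² = 47.2375.
  S^{-1} = (1/det) · [[d, -b], [-b, a]] = [[0.0677, -0.0074],
 [-0.0074, 0.3133]].

Step 4 — quadratic form (x̄ - mu_0)^T · S^{-1} · (x̄ - mu_0):
  S^{-1} · (x̄ - mu_0) = (-0.1291, 0.8891),
  (x̄ - mu_0)^T · [...] = (-1.6)·(-0.1291) + (2.8)·(0.8891) = 2.6962.

Step 5 — scale by n: T² = 5 · 2.6962 = 13.4808.

T² ≈ 13.4808


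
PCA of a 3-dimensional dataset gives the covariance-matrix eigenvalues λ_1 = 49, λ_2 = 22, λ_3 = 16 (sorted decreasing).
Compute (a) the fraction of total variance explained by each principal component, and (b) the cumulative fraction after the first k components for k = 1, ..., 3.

Step 1 — total variance = trace(Sigma) = Σ λ_i = 49 + 22 + 16 = 87.

Step 2 — fraction explained by component i = λ_i / Σ λ:
  PC1: 49/87 = 0.5632
  PC2: 22/87 = 0.2529
  PC3: 16/87 = 0.1839

Step 3 — cumulative fraction after k components = (λ_1 + ... + λ_k) / Σ λ:
  k = 1: 49/87 = 0.5632
  k = 2: (49 + 22)/87 = 71/87 = 0.8161
  k = 3: (49 + 22 + 16)/87 = 87/87 = 1

Summary (fraction, with percent):

explained: PC1 0.5632 (56.32%), PC2 0.2529 (25.29%), PC3 0.1839 (18.39%);  cumulative: 0.5632, 0.8161, 1


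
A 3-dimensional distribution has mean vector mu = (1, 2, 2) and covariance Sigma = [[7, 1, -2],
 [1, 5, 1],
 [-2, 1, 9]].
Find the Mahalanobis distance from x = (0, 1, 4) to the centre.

Step 1 — centre the observation: (x - mu) = (-1, -1, 2).

Step 2 — invert Sigma (cofactor / det for 3×3, or solve directly):
  Sigma^{-1} = [[0.16, -0.04, 0.04],
 [-0.04, 0.2145, -0.0327],
 [0.04, -0.0327, 0.1236]].

Step 3 — form the quadratic (x - mu)^T · Sigma^{-1} · (x - mu):
  Sigma^{-1} · (x - mu) = (-0.04, -0.24, 0.24).
  (x - mu)^T · [Sigma^{-1} · (x - mu)] = (-1)·(-0.04) + (-1)·(-0.24) + (2)·(0.24) = 0.76.

Step 4 — take square root: d = √(0.76) ≈ 0.8718.

d(x, mu) = √(0.76) ≈ 0.8718
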